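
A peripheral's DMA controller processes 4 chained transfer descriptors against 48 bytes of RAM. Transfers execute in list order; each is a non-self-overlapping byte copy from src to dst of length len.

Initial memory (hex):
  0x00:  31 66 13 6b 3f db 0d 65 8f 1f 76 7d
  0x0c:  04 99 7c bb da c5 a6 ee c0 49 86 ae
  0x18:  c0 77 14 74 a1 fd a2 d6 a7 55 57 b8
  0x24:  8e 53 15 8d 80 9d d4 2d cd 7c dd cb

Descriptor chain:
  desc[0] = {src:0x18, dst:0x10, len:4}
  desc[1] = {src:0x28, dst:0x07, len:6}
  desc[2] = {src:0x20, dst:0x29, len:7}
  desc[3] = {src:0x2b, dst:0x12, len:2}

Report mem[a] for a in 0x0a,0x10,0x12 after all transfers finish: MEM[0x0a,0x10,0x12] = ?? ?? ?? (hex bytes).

MEM[0x0a,0x10,0x12] = 2d c0 57

D0: mem[0x10..0x13] <- [c0 77 14 74]
D1: mem[0x07..0x0c] <- [80 9d d4 2d cd 7c]
D2: mem[0x29..0x2f] <- [a7 55 57 b8 8e 53 15]
D3: mem[0x12..0x13] <- [57 b8]
query mem[0x0a]=0x2d, mem[0x10]=0xc0, mem[0x12]=0x57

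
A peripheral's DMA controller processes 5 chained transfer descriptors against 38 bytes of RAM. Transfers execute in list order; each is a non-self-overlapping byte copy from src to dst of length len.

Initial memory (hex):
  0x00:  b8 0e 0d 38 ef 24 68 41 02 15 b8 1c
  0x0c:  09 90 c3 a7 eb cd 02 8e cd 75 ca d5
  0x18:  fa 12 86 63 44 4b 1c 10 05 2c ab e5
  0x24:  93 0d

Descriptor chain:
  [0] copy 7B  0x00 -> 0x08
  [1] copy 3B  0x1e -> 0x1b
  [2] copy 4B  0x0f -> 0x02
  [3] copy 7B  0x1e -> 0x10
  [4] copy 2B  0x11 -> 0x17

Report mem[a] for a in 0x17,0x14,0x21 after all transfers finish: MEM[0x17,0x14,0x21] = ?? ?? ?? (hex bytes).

MEM[0x17,0x14,0x21] = 10 ab 2c

[0] 0x00->0x08 len=7 : b8 0e 0d 38 ef 24 68
[1] 0x1e->0x1b len=3 : 1c 10 05
[2] 0x0f->0x02 len=4 : a7 eb cd 02
[3] 0x1e->0x10 len=7 : 1c 10 05 2c ab e5 93
[4] 0x11->0x17 len=2 : 10 05
query mem[0x17]=0x10, mem[0x14]=0xab, mem[0x21]=0x2c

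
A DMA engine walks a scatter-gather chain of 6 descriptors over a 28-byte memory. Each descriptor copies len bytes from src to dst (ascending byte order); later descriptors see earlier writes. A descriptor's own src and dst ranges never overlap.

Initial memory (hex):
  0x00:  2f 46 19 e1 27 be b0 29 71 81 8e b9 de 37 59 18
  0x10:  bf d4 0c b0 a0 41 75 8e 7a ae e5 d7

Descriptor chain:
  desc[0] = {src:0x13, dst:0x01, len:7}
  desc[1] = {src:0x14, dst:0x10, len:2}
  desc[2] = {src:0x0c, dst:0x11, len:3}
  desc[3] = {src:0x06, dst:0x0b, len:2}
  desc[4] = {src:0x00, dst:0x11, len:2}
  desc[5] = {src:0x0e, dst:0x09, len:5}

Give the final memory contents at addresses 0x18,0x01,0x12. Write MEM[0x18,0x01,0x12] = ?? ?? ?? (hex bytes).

MEM[0x18,0x01,0x12] = 7a b0 b0

  after D0: wrote 7B at 0x01 = b0a041758e7aae
  after D1: wrote 2B at 0x10 = a041
  after D2: wrote 3B at 0x11 = de3759
  after D3: wrote 2B at 0x0b = 7aae
  after D4: wrote 2B at 0x11 = 2fb0
  after D5: wrote 5B at 0x09 = 5918a02fb0
query mem[0x18]=0x7a, mem[0x01]=0xb0, mem[0x12]=0xb0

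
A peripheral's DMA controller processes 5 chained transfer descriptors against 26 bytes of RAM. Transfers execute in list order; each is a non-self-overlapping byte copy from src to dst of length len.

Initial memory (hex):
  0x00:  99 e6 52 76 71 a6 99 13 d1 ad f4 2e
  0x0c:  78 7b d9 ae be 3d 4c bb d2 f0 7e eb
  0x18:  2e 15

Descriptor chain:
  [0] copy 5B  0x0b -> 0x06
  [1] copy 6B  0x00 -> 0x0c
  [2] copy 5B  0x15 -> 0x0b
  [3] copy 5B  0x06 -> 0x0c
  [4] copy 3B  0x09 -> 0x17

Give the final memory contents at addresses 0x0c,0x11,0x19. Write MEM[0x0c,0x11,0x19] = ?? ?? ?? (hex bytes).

MEM[0x0c,0x11,0x19] = 2e a6 f0

[0] 0x0b->0x06 len=5 : 2e 78 7b d9 ae
[1] 0x00->0x0c len=6 : 99 e6 52 76 71 a6
[2] 0x15->0x0b len=5 : f0 7e eb 2e 15
[3] 0x06->0x0c len=5 : 2e 78 7b d9 ae
[4] 0x09->0x17 len=3 : d9 ae f0
query mem[0x0c]=0x2e, mem[0x11]=0xa6, mem[0x19]=0xf0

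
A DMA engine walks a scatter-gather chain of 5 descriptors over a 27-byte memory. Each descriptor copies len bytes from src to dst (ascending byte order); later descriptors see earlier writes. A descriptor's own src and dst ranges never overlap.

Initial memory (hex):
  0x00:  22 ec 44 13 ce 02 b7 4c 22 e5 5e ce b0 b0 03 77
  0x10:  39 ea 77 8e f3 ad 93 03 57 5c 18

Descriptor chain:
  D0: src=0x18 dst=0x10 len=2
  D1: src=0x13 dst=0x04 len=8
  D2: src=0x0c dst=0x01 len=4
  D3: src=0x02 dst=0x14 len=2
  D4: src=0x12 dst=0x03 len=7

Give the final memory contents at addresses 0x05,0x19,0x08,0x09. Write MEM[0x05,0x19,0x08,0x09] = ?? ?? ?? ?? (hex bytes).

MEM[0x05,0x19,0x08,0x09] = b0 5c 03 57

#0 dst[0x10+2] := {0x57,0x5c}
#1 dst[0x04+8] := {0x8e,0xf3,0xad,0x93,0x03,0x57,0x5c,0x18}
#2 dst[0x01+4] := {0xb0,0xb0,0x03,0x77}
#3 dst[0x14+2] := {0xb0,0x03}
#4 dst[0x03+7] := {0x77,0x8e,0xb0,0x03,0x93,0x03,0x57}
query mem[0x05]=0xb0, mem[0x19]=0x5c, mem[0x08]=0x03, mem[0x09]=0x57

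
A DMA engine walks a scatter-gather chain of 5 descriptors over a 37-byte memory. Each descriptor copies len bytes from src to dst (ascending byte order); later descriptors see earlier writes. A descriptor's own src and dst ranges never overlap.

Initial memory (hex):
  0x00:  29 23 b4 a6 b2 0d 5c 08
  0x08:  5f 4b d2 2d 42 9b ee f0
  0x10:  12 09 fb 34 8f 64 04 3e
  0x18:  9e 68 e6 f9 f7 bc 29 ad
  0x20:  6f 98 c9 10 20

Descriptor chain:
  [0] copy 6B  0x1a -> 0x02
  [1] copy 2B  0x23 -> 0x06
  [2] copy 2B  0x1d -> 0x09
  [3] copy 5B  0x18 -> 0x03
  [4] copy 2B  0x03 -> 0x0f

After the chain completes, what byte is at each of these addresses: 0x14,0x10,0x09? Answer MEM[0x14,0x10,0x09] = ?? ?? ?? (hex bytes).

MEM[0x14,0x10,0x09] = 8f 68 bc

#0 dst[0x02+6] := {0xe6,0xf9,0xf7,0xbc,0x29,0xad}
#1 dst[0x06+2] := {0x10,0x20}
#2 dst[0x09+2] := {0xbc,0x29}
#3 dst[0x03+5] := {0x9e,0x68,0xe6,0xf9,0xf7}
#4 dst[0x0f+2] := {0x9e,0x68}
query mem[0x14]=0x8f, mem[0x10]=0x68, mem[0x09]=0xbc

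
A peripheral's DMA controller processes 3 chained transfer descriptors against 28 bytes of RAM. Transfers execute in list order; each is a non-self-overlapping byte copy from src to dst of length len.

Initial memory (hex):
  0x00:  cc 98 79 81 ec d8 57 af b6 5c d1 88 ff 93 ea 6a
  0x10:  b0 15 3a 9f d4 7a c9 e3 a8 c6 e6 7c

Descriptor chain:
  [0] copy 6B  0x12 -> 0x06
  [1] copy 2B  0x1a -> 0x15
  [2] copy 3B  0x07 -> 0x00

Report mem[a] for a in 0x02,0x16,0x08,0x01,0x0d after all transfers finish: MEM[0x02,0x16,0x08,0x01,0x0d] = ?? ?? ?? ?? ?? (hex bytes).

D0: mem[0x06..0x0b] <- [3a 9f d4 7a c9 e3]
D1: mem[0x15..0x16] <- [e6 7c]
D2: mem[0x00..0x02] <- [9f d4 7a]
query mem[0x02]=0x7a, mem[0x16]=0x7c, mem[0x08]=0xd4, mem[0x01]=0xd4, mem[0x0d]=0x93

MEM[0x02,0x16,0x08,0x01,0x0d] = 7a 7c d4 d4 93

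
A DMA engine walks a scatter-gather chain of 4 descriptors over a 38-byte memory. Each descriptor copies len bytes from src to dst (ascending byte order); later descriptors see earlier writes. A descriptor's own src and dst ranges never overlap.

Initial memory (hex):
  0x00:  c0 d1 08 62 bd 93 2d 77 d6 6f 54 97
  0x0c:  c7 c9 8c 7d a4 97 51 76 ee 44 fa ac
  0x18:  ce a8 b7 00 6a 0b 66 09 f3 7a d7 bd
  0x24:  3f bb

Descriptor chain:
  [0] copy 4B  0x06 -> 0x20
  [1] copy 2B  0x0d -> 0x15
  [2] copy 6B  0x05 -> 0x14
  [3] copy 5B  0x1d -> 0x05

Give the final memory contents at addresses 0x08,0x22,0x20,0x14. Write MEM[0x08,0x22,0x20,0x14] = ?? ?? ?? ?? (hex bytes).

MEM[0x08,0x22,0x20,0x14] = 2d d6 2d 93

[0] 0x06->0x20 len=4 : 2d 77 d6 6f
[1] 0x0d->0x15 len=2 : c9 8c
[2] 0x05->0x14 len=6 : 93 2d 77 d6 6f 54
[3] 0x1d->0x05 len=5 : 0b 66 09 2d 77
query mem[0x08]=0x2d, mem[0x22]=0xd6, mem[0x20]=0x2d, mem[0x14]=0x93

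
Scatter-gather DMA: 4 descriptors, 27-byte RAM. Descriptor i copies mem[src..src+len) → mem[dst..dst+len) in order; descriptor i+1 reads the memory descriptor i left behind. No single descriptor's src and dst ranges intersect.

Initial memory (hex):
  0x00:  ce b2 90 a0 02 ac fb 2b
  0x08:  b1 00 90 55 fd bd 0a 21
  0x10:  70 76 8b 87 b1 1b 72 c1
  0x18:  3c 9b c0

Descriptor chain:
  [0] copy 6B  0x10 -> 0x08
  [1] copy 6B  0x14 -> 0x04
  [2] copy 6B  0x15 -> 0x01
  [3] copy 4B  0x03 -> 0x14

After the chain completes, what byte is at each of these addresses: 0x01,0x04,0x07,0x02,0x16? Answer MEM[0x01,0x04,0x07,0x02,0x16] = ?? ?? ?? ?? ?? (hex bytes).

  after D0: wrote 6B at 0x08 = 70768b87b11b
  after D1: wrote 6B at 0x04 = b11b72c13c9b
  after D2: wrote 6B at 0x01 = 1b72c13c9bc0
  after D3: wrote 4B at 0x14 = c13c9bc0
query mem[0x01]=0x1b, mem[0x04]=0x3c, mem[0x07]=0xc1, mem[0x02]=0x72, mem[0x16]=0x9b

MEM[0x01,0x04,0x07,0x02,0x16] = 1b 3c c1 72 9b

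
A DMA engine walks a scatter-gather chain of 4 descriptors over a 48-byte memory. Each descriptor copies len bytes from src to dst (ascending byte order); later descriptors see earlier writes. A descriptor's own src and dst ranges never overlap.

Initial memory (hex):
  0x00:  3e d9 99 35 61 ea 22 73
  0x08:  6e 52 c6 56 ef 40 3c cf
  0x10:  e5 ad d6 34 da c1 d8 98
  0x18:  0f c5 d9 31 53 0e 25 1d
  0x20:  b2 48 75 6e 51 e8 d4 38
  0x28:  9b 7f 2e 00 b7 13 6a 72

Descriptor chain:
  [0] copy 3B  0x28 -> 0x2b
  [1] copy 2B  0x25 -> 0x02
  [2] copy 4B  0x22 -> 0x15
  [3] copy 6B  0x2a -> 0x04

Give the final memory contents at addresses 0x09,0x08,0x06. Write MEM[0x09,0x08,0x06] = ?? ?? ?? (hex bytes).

MEM[0x09,0x08,0x06] = 72 6a 7f

[0] 0x28->0x2b len=3 : 9b 7f 2e
[1] 0x25->0x02 len=2 : e8 d4
[2] 0x22->0x15 len=4 : 75 6e 51 e8
[3] 0x2a->0x04 len=6 : 2e 9b 7f 2e 6a 72
query mem[0x09]=0x72, mem[0x08]=0x6a, mem[0x06]=0x7f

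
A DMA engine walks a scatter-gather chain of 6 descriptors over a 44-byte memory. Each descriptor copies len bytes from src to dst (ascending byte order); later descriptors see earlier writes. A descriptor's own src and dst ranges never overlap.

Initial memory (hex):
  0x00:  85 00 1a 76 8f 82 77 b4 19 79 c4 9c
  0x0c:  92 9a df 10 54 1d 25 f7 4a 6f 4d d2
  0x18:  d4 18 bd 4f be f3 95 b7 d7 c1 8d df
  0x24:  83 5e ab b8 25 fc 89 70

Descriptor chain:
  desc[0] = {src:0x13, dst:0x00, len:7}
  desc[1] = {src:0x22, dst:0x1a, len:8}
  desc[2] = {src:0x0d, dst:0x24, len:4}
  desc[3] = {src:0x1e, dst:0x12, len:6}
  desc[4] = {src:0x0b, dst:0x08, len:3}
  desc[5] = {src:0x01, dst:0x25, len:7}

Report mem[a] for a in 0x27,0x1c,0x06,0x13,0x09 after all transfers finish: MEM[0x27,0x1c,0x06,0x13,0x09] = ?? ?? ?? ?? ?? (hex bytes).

[0] 0x13->0x00 len=7 : f7 4a 6f 4d d2 d4 18
[1] 0x22->0x1a len=8 : 8d df 83 5e ab b8 25 fc
[2] 0x0d->0x24 len=4 : 9a df 10 54
[3] 0x1e->0x12 len=6 : ab b8 25 fc 8d df
[4] 0x0b->0x08 len=3 : 9c 92 9a
[5] 0x01->0x25 len=7 : 4a 6f 4d d2 d4 18 b4
query mem[0x27]=0x4d, mem[0x1c]=0x83, mem[0x06]=0x18, mem[0x13]=0xb8, mem[0x09]=0x92

MEM[0x27,0x1c,0x06,0x13,0x09] = 4d 83 18 b8 92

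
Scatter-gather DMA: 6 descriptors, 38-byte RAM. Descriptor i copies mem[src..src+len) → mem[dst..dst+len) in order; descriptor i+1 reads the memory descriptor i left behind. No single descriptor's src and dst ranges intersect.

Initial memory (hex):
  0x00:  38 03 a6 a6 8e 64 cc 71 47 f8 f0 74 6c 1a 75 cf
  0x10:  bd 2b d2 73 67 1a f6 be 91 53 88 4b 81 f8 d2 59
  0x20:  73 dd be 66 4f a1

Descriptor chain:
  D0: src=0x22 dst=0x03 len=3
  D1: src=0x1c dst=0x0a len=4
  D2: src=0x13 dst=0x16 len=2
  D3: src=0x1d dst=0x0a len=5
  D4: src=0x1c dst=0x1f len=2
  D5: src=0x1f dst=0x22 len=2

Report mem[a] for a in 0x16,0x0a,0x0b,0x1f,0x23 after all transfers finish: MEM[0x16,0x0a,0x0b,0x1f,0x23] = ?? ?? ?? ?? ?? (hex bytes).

#0 dst[0x03+3] := {0xbe,0x66,0x4f}
#1 dst[0x0a+4] := {0x81,0xf8,0xd2,0x59}
#2 dst[0x16+2] := {0x73,0x67}
#3 dst[0x0a+5] := {0xf8,0xd2,0x59,0x73,0xdd}
#4 dst[0x1f+2] := {0x81,0xf8}
#5 dst[0x22+2] := {0x81,0xf8}
query mem[0x16]=0x73, mem[0x0a]=0xf8, mem[0x0b]=0xd2, mem[0x1f]=0x81, mem[0x23]=0xf8

MEM[0x16,0x0a,0x0b,0x1f,0x23] = 73 f8 d2 81 f8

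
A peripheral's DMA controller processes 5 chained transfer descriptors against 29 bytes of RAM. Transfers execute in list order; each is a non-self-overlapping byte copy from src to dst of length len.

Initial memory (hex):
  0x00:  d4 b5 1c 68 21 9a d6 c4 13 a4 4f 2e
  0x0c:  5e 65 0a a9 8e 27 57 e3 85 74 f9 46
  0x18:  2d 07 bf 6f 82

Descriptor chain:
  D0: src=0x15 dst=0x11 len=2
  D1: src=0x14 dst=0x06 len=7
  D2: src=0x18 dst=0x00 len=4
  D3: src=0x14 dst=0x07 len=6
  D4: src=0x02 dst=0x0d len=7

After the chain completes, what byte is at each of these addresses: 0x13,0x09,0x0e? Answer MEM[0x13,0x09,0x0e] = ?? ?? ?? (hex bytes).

MEM[0x13,0x09,0x0e] = 74 f9 6f

#0 dst[0x11+2] := {0x74,0xf9}
#1 dst[0x06+7] := {0x85,0x74,0xf9,0x46,0x2d,0x07,0xbf}
#2 dst[0x00+4] := {0x2d,0x07,0xbf,0x6f}
#3 dst[0x07+6] := {0x85,0x74,0xf9,0x46,0x2d,0x07}
#4 dst[0x0d+7] := {0xbf,0x6f,0x21,0x9a,0x85,0x85,0x74}
query mem[0x13]=0x74, mem[0x09]=0xf9, mem[0x0e]=0x6f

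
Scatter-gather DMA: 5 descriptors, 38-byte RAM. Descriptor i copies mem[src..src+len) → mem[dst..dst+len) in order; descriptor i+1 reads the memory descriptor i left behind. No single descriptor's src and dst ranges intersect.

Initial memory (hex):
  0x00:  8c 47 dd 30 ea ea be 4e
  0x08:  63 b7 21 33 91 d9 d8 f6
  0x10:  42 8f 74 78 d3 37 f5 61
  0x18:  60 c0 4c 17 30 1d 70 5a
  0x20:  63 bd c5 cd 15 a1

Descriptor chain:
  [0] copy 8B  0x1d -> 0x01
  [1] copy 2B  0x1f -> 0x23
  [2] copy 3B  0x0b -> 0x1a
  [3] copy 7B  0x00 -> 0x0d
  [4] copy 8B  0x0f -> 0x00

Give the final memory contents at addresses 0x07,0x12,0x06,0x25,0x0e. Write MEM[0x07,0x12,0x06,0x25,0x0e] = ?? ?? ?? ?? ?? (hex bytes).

MEM[0x07,0x12,0x06,0x25,0x0e] = f5 bd 37 a1 1d

[0] 0x1d->0x01 len=8 : 1d 70 5a 63 bd c5 cd 15
[1] 0x1f->0x23 len=2 : 5a 63
[2] 0x0b->0x1a len=3 : 33 91 d9
[3] 0x00->0x0d len=7 : 8c 1d 70 5a 63 bd c5
[4] 0x0f->0x00 len=8 : 70 5a 63 bd c5 d3 37 f5
query mem[0x07]=0xf5, mem[0x12]=0xbd, mem[0x06]=0x37, mem[0x25]=0xa1, mem[0x0e]=0x1d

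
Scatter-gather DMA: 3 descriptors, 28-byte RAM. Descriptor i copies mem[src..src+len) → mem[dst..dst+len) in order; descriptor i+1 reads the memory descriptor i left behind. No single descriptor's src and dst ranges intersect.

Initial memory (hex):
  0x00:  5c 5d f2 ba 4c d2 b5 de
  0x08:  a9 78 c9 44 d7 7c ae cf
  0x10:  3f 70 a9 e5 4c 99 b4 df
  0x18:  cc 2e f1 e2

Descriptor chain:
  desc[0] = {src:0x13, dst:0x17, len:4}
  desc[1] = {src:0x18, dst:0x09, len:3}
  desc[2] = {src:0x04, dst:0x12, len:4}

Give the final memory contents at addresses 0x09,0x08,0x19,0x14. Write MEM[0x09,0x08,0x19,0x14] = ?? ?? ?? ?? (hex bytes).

MEM[0x09,0x08,0x19,0x14] = 4c a9 99 b5

[0] 0x13->0x17 len=4 : e5 4c 99 b4
[1] 0x18->0x09 len=3 : 4c 99 b4
[2] 0x04->0x12 len=4 : 4c d2 b5 de
query mem[0x09]=0x4c, mem[0x08]=0xa9, mem[0x19]=0x99, mem[0x14]=0xb5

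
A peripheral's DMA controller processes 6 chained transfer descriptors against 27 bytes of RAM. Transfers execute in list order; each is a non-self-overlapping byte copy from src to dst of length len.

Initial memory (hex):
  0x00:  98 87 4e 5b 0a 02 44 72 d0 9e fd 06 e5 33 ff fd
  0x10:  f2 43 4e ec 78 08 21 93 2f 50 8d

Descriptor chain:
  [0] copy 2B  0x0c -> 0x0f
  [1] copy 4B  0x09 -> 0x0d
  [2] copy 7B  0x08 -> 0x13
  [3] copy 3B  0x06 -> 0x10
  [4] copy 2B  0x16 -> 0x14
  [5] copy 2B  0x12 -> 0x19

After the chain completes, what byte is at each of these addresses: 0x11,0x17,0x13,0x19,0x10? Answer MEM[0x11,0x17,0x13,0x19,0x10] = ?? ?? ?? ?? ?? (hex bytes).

MEM[0x11,0x17,0x13,0x19,0x10] = 72 e5 d0 d0 44

  after D0: wrote 2B at 0x0f = e533
  after D1: wrote 4B at 0x0d = 9efd06e5
  after D2: wrote 7B at 0x13 = d09efd06e59efd
  after D3: wrote 3B at 0x10 = 4472d0
  after D4: wrote 2B at 0x14 = 06e5
  after D5: wrote 2B at 0x19 = d0d0
query mem[0x11]=0x72, mem[0x17]=0xe5, mem[0x13]=0xd0, mem[0x19]=0xd0, mem[0x10]=0x44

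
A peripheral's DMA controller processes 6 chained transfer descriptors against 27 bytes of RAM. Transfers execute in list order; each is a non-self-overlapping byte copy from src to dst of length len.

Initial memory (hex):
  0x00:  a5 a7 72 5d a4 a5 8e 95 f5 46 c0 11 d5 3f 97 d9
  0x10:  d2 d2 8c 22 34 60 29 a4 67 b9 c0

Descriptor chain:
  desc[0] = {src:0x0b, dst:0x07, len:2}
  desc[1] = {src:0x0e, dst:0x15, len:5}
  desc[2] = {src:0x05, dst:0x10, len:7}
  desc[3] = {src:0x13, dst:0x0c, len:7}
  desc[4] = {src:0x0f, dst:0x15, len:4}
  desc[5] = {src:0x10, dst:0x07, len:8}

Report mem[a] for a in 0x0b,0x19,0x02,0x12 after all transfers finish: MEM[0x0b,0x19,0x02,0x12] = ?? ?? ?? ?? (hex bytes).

D0: mem[0x07..0x08] <- [11 d5]
D1: mem[0x15..0x19] <- [97 d9 d2 d2 8c]
D2: mem[0x10..0x16] <- [a5 8e 11 d5 46 c0 11]
D3: mem[0x0c..0x12] <- [d5 46 c0 11 d2 d2 8c]
D4: mem[0x15..0x18] <- [11 d2 d2 8c]
D5: mem[0x07..0x0e] <- [d2 d2 8c d5 46 11 d2 d2]
query mem[0x0b]=0x46, mem[0x19]=0x8c, mem[0x02]=0x72, mem[0x12]=0x8c

MEM[0x0b,0x19,0x02,0x12] = 46 8c 72 8c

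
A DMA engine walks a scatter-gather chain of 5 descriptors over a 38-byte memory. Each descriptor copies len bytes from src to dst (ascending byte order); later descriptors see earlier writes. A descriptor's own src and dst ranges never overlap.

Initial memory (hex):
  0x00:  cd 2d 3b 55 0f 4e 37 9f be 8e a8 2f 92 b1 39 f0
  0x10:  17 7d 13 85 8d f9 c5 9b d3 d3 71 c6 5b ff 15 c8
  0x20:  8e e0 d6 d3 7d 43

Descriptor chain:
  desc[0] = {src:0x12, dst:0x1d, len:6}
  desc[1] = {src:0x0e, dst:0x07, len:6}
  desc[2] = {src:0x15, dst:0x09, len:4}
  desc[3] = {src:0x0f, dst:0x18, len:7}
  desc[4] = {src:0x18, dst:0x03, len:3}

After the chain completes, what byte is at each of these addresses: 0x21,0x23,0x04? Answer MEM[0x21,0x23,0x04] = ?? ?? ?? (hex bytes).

MEM[0x21,0x23,0x04] = c5 d3 17

#0 dst[0x1d+6] := {0x13,0x85,0x8d,0xf9,0xc5,0x9b}
#1 dst[0x07+6] := {0x39,0xf0,0x17,0x7d,0x13,0x85}
#2 dst[0x09+4] := {0xf9,0xc5,0x9b,0xd3}
#3 dst[0x18+7] := {0xf0,0x17,0x7d,0x13,0x85,0x8d,0xf9}
#4 dst[0x03+3] := {0xf0,0x17,0x7d}
query mem[0x21]=0xc5, mem[0x23]=0xd3, mem[0x04]=0x17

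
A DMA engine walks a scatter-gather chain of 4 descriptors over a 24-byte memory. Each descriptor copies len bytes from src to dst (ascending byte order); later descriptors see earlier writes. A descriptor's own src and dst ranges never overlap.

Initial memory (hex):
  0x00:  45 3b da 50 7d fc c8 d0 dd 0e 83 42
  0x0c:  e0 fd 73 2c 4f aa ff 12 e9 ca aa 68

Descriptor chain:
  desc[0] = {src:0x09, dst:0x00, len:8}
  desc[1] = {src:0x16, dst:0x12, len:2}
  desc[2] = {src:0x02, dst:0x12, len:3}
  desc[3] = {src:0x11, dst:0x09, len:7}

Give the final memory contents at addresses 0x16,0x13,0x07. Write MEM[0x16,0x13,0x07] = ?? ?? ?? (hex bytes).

MEM[0x16,0x13,0x07] = aa e0 4f

  after D0: wrote 8B at 0x00 = 0e8342e0fd732c4f
  after D1: wrote 2B at 0x12 = aa68
  after D2: wrote 3B at 0x12 = 42e0fd
  after D3: wrote 7B at 0x09 = aa42e0fdcaaa68
query mem[0x16]=0xaa, mem[0x13]=0xe0, mem[0x07]=0x4f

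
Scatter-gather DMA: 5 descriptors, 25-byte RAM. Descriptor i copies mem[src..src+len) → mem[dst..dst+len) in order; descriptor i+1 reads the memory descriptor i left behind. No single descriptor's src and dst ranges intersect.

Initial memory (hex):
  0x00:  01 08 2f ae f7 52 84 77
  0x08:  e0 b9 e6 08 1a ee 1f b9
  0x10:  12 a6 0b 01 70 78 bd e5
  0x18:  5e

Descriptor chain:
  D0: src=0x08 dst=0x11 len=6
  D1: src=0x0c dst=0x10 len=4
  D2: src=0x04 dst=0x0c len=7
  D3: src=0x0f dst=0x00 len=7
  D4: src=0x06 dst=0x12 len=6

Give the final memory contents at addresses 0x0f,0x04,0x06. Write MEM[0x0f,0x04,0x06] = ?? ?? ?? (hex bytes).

#0 dst[0x11+6] := {0xe0,0xb9,0xe6,0x08,0x1a,0xee}
#1 dst[0x10+4] := {0x1a,0xee,0x1f,0xb9}
#2 dst[0x0c+7] := {0xf7,0x52,0x84,0x77,0xe0,0xb9,0xe6}
#3 dst[0x00+7] := {0x77,0xe0,0xb9,0xe6,0xb9,0x08,0x1a}
#4 dst[0x12+6] := {0x1a,0x77,0xe0,0xb9,0xe6,0x08}
query mem[0x0f]=0x77, mem[0x04]=0xb9, mem[0x06]=0x1a

MEM[0x0f,0x04,0x06] = 77 b9 1a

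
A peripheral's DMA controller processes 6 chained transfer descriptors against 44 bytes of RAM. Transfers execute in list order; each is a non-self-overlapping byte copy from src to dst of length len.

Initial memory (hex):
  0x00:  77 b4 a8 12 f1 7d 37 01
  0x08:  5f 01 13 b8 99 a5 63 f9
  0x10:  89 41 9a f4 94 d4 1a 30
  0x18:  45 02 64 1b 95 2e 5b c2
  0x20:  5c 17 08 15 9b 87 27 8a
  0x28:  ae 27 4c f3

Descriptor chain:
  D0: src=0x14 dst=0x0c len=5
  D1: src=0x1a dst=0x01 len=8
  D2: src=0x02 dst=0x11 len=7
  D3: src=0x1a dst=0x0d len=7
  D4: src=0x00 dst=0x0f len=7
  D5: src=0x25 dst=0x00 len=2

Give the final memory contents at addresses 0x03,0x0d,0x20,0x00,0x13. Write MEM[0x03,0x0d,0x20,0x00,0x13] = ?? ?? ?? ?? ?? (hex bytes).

MEM[0x03,0x0d,0x20,0x00,0x13] = 95 64 5c 87 2e

[0] 0x14->0x0c len=5 : 94 d4 1a 30 45
[1] 0x1a->0x01 len=8 : 64 1b 95 2e 5b c2 5c 17
[2] 0x02->0x11 len=7 : 1b 95 2e 5b c2 5c 17
[3] 0x1a->0x0d len=7 : 64 1b 95 2e 5b c2 5c
[4] 0x00->0x0f len=7 : 77 64 1b 95 2e 5b c2
[5] 0x25->0x00 len=2 : 87 27
query mem[0x03]=0x95, mem[0x0d]=0x64, mem[0x20]=0x5c, mem[0x00]=0x87, mem[0x13]=0x2e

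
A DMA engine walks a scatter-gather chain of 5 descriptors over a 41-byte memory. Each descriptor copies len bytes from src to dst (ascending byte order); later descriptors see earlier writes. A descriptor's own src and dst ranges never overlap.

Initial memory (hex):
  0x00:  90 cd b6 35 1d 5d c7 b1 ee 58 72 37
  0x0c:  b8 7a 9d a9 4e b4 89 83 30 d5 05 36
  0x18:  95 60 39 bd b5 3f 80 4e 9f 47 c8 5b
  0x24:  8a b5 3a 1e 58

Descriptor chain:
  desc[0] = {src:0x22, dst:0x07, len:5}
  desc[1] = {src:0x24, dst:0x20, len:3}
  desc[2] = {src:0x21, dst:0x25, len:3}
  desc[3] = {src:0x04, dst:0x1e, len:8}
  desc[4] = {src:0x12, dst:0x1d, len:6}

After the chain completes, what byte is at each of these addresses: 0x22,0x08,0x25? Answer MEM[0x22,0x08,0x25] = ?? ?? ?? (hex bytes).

MEM[0x22,0x08,0x25] = 36 5b 3a

D0: mem[0x07..0x0b] <- [c8 5b 8a b5 3a]
D1: mem[0x20..0x22] <- [8a b5 3a]
D2: mem[0x25..0x27] <- [b5 3a 5b]
D3: mem[0x1e..0x25] <- [1d 5d c7 c8 5b 8a b5 3a]
D4: mem[0x1d..0x22] <- [89 83 30 d5 05 36]
query mem[0x22]=0x36, mem[0x08]=0x5b, mem[0x25]=0x3a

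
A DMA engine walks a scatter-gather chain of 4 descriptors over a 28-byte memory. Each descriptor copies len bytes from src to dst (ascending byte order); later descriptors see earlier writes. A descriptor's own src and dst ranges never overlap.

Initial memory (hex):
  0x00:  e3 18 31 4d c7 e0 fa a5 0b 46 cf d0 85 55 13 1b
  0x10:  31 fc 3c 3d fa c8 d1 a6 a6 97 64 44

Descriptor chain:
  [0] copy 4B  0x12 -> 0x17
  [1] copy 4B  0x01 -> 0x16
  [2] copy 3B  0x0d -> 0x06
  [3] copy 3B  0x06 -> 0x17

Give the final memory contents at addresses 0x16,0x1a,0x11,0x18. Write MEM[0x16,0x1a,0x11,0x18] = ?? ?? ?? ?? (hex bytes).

MEM[0x16,0x1a,0x11,0x18] = 18 c8 fc 13

#0 dst[0x17+4] := {0x3c,0x3d,0xfa,0xc8}
#1 dst[0x16+4] := {0x18,0x31,0x4d,0xc7}
#2 dst[0x06+3] := {0x55,0x13,0x1b}
#3 dst[0x17+3] := {0x55,0x13,0x1b}
query mem[0x16]=0x18, mem[0x1a]=0xc8, mem[0x11]=0xfc, mem[0x18]=0x13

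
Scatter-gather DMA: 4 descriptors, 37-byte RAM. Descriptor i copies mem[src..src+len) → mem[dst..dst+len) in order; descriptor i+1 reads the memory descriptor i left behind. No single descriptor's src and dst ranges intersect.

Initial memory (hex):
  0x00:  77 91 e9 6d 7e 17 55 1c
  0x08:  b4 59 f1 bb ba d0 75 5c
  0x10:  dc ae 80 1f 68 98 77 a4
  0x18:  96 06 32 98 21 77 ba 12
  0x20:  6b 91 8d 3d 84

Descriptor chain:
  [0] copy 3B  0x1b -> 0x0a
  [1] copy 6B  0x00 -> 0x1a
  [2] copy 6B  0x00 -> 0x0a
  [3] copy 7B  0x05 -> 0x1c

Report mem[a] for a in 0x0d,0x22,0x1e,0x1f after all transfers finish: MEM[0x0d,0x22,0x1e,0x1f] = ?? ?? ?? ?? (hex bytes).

#0 dst[0x0a+3] := {0x98,0x21,0x77}
#1 dst[0x1a+6] := {0x77,0x91,0xe9,0x6d,0x7e,0x17}
#2 dst[0x0a+6] := {0x77,0x91,0xe9,0x6d,0x7e,0x17}
#3 dst[0x1c+7] := {0x17,0x55,0x1c,0xb4,0x59,0x77,0x91}
query mem[0x0d]=0x6d, mem[0x22]=0x91, mem[0x1e]=0x1c, mem[0x1f]=0xb4

MEM[0x0d,0x22,0x1e,0x1f] = 6d 91 1c b4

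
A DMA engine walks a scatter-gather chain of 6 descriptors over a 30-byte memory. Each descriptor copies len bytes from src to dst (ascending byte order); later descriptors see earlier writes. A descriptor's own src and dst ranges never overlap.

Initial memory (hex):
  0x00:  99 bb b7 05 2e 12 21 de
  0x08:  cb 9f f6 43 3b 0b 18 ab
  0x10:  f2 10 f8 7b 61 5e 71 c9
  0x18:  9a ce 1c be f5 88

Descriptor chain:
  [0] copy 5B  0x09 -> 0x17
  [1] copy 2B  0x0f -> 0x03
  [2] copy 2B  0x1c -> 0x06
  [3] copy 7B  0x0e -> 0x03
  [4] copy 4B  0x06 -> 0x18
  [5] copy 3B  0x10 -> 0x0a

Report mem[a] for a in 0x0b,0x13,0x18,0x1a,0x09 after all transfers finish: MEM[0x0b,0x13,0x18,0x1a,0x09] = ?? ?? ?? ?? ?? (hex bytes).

#0 dst[0x17+5] := {0x9f,0xf6,0x43,0x3b,0x0b}
#1 dst[0x03+2] := {0xab,0xf2}
#2 dst[0x06+2] := {0xf5,0x88}
#3 dst[0x03+7] := {0x18,0xab,0xf2,0x10,0xf8,0x7b,0x61}
#4 dst[0x18+4] := {0x10,0xf8,0x7b,0x61}
#5 dst[0x0a+3] := {0xf2,0x10,0xf8}
query mem[0x0b]=0x10, mem[0x13]=0x7b, mem[0x18]=0x10, mem[0x1a]=0x7b, mem[0x09]=0x61

MEM[0x0b,0x13,0x18,0x1a,0x09] = 10 7b 10 7b 61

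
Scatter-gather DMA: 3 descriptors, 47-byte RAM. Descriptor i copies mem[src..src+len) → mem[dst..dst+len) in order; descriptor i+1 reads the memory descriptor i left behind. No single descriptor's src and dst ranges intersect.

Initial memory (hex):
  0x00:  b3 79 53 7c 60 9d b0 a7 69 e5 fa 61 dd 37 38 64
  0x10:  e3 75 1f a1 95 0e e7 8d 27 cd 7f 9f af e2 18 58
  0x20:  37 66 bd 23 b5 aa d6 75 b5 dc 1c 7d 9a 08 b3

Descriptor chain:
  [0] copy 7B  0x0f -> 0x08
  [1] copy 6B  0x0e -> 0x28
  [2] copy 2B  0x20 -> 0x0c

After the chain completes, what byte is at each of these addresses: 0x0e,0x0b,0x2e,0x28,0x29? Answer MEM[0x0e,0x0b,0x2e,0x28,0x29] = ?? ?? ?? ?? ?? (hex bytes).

  after D0: wrote 7B at 0x08 = 64e3751fa1950e
  after D1: wrote 6B at 0x28 = 0e64e3751fa1
  after D2: wrote 2B at 0x0c = 3766
query mem[0x0e]=0x0e, mem[0x0b]=0x1f, mem[0x2e]=0xb3, mem[0x28]=0x0e, mem[0x29]=0x64

MEM[0x0e,0x0b,0x2e,0x28,0x29] = 0e 1f b3 0e 64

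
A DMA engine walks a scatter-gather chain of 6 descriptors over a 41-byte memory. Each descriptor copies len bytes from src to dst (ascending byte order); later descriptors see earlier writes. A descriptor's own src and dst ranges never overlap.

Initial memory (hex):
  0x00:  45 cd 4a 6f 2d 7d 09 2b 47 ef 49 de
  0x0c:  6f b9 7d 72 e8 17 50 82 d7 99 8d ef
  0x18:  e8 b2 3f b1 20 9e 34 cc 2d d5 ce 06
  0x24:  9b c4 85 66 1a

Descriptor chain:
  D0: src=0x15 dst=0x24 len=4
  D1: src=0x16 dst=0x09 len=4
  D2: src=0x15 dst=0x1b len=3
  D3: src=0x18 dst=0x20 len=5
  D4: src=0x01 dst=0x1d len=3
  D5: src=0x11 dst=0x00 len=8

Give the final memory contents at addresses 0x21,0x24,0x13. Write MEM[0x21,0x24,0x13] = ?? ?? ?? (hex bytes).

MEM[0x21,0x24,0x13] = b2 8d 82

#0 dst[0x24+4] := {0x99,0x8d,0xef,0xe8}
#1 dst[0x09+4] := {0x8d,0xef,0xe8,0xb2}
#2 dst[0x1b+3] := {0x99,0x8d,0xef}
#3 dst[0x20+5] := {0xe8,0xb2,0x3f,0x99,0x8d}
#4 dst[0x1d+3] := {0xcd,0x4a,0x6f}
#5 dst[0x00+8] := {0x17,0x50,0x82,0xd7,0x99,0x8d,0xef,0xe8}
query mem[0x21]=0xb2, mem[0x24]=0x8d, mem[0x13]=0x82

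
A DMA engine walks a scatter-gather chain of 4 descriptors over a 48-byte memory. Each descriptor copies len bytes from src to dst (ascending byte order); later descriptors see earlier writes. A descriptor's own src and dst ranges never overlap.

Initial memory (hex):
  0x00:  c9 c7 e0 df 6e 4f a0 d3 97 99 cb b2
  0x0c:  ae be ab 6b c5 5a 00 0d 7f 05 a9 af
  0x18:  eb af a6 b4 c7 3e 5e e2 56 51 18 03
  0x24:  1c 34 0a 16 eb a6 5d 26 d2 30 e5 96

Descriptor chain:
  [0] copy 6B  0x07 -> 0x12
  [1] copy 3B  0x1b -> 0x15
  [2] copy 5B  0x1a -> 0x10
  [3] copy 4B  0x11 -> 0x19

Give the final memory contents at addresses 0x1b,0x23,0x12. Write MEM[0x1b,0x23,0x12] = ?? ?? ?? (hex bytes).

  after D0: wrote 6B at 0x12 = d39799cbb2ae
  after D1: wrote 3B at 0x15 = b4c73e
  after D2: wrote 5B at 0x10 = a6b4c73e5e
  after D3: wrote 4B at 0x19 = b4c73e5e
query mem[0x1b]=0x3e, mem[0x23]=0x03, mem[0x12]=0xc7

MEM[0x1b,0x23,0x12] = 3e 03 c7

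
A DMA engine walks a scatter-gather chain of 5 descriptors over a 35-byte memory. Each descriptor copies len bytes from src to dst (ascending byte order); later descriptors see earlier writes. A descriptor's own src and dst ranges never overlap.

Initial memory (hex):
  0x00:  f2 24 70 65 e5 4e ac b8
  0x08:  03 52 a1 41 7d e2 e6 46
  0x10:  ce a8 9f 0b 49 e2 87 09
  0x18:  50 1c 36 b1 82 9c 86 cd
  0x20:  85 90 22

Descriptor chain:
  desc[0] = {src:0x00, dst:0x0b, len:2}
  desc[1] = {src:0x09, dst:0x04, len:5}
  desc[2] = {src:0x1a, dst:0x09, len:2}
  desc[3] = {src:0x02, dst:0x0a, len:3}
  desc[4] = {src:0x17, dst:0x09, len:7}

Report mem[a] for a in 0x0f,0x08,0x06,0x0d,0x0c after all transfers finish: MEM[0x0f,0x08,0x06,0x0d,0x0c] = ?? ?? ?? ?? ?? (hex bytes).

MEM[0x0f,0x08,0x06,0x0d,0x0c] = 9c e2 f2 b1 36

[0] 0x00->0x0b len=2 : f2 24
[1] 0x09->0x04 len=5 : 52 a1 f2 24 e2
[2] 0x1a->0x09 len=2 : 36 b1
[3] 0x02->0x0a len=3 : 70 65 52
[4] 0x17->0x09 len=7 : 09 50 1c 36 b1 82 9c
query mem[0x0f]=0x9c, mem[0x08]=0xe2, mem[0x06]=0xf2, mem[0x0d]=0xb1, mem[0x0c]=0x36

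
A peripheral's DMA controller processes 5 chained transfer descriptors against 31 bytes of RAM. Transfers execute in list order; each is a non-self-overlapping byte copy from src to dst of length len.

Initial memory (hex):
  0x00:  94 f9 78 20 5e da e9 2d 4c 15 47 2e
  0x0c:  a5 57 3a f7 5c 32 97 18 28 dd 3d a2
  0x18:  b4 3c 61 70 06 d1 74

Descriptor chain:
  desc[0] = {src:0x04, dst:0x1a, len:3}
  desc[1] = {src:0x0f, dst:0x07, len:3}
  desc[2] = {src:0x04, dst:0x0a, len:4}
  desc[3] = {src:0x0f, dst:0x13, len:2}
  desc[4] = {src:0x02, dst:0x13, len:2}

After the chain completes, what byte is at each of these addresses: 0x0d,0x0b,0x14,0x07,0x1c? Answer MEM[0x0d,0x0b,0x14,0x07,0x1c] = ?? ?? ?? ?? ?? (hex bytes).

MEM[0x0d,0x0b,0x14,0x07,0x1c] = f7 da 20 f7 e9

[0] 0x04->0x1a len=3 : 5e da e9
[1] 0x0f->0x07 len=3 : f7 5c 32
[2] 0x04->0x0a len=4 : 5e da e9 f7
[3] 0x0f->0x13 len=2 : f7 5c
[4] 0x02->0x13 len=2 : 78 20
query mem[0x0d]=0xf7, mem[0x0b]=0xda, mem[0x14]=0x20, mem[0x07]=0xf7, mem[0x1c]=0xe9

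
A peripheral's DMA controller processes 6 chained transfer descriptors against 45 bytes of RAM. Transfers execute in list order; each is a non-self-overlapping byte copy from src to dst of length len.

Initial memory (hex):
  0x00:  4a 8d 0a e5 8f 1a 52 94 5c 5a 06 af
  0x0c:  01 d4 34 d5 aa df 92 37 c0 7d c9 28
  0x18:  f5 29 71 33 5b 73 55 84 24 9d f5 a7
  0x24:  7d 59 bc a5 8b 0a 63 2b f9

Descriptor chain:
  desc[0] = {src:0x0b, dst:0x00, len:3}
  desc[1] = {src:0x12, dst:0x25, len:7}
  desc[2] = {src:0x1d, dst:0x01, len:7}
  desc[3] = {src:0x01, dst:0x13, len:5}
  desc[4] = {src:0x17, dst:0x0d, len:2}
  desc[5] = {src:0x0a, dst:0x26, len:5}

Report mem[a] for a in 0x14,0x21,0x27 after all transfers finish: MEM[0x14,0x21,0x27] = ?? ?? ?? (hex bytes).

D0: mem[0x00..0x02] <- [af 01 d4]
D1: mem[0x25..0x2b] <- [92 37 c0 7d c9 28 f5]
D2: mem[0x01..0x07] <- [73 55 84 24 9d f5 a7]
D3: mem[0x13..0x17] <- [73 55 84 24 9d]
D4: mem[0x0d..0x0e] <- [9d f5]
D5: mem[0x26..0x2a] <- [06 af 01 9d f5]
query mem[0x14]=0x55, mem[0x21]=0x9d, mem[0x27]=0xaf

MEM[0x14,0x21,0x27] = 55 9d af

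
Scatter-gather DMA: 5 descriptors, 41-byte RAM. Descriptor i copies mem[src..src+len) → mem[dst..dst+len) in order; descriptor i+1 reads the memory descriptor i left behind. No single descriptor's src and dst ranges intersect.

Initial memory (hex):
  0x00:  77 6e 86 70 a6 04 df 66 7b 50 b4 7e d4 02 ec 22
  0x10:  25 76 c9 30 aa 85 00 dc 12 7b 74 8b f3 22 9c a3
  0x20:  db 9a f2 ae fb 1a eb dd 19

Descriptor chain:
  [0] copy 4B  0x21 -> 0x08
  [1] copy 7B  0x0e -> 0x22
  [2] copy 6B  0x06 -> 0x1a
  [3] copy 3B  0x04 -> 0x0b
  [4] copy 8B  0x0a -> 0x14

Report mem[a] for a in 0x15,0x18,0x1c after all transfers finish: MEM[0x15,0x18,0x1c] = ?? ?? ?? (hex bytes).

#0 dst[0x08+4] := {0x9a,0xf2,0xae,0xfb}
#1 dst[0x22+7] := {0xec,0x22,0x25,0x76,0xc9,0x30,0xaa}
#2 dst[0x1a+6] := {0xdf,0x66,0x9a,0xf2,0xae,0xfb}
#3 dst[0x0b+3] := {0xa6,0x04,0xdf}
#4 dst[0x14+8] := {0xae,0xa6,0x04,0xdf,0xec,0x22,0x25,0x76}
query mem[0x15]=0xa6, mem[0x18]=0xec, mem[0x1c]=0x9a

MEM[0x15,0x18,0x1c] = a6 ec 9a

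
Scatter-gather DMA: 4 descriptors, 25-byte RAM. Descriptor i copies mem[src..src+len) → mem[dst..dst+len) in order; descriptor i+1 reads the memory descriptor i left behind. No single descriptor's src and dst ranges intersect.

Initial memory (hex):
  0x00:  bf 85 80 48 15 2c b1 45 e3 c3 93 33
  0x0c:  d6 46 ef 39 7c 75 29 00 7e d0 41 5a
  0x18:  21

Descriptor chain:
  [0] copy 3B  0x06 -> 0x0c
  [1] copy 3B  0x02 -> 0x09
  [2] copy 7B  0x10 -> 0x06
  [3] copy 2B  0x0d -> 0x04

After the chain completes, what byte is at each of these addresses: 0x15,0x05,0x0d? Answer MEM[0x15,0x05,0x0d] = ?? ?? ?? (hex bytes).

MEM[0x15,0x05,0x0d] = d0 e3 45

  after D0: wrote 3B at 0x0c = b145e3
  after D1: wrote 3B at 0x09 = 804815
  after D2: wrote 7B at 0x06 = 7c7529007ed041
  after D3: wrote 2B at 0x04 = 45e3
query mem[0x15]=0xd0, mem[0x05]=0xe3, mem[0x0d]=0x45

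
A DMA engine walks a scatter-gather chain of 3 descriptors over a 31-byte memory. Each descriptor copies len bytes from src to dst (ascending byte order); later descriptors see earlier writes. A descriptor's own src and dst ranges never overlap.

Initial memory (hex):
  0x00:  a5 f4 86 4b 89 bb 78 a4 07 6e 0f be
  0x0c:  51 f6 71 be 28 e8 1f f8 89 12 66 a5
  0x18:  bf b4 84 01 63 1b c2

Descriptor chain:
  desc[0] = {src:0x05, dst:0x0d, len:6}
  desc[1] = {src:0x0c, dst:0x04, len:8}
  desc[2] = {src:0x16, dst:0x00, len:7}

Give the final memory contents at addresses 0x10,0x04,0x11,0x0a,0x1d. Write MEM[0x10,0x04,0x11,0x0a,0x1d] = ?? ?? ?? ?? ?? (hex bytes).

MEM[0x10,0x04,0x11,0x0a,0x1d] = 07 84 6e 0f 1b

D0: mem[0x0d..0x12] <- [bb 78 a4 07 6e 0f]
D1: mem[0x04..0x0b] <- [51 bb 78 a4 07 6e 0f f8]
D2: mem[0x00..0x06] <- [66 a5 bf b4 84 01 63]
query mem[0x10]=0x07, mem[0x04]=0x84, mem[0x11]=0x6e, mem[0x0a]=0x0f, mem[0x1d]=0x1b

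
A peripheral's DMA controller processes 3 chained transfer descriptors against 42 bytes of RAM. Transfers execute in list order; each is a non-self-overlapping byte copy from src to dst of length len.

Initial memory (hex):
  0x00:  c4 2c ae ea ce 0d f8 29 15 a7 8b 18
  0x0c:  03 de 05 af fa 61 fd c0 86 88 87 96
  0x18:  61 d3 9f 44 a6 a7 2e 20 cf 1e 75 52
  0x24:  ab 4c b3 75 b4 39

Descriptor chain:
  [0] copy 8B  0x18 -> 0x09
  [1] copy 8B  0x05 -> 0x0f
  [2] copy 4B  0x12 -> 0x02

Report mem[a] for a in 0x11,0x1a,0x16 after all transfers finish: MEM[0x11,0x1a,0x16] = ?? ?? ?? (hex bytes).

D0: mem[0x09..0x10] <- [61 d3 9f 44 a6 a7 2e 20]
D1: mem[0x0f..0x16] <- [0d f8 29 15 61 d3 9f 44]
D2: mem[0x02..0x05] <- [15 61 d3 9f]
query mem[0x11]=0x29, mem[0x1a]=0x9f, mem[0x16]=0x44

MEM[0x11,0x1a,0x16] = 29 9f 44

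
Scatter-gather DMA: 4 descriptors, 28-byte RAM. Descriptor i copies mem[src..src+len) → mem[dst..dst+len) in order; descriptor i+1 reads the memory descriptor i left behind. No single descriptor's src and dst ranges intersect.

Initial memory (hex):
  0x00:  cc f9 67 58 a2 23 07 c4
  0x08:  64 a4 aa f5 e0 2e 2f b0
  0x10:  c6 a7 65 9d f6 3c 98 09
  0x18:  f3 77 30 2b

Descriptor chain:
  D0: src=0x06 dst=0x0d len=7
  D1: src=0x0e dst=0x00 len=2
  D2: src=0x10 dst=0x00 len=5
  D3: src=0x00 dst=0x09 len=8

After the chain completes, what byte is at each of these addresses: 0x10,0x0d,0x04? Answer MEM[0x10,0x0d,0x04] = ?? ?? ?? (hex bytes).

  after D0: wrote 7B at 0x0d = 07c464a4aaf5e0
  after D1: wrote 2B at 0x00 = c464
  after D2: wrote 5B at 0x00 = a4aaf5e0f6
  after D3: wrote 8B at 0x09 = a4aaf5e0f62307c4
query mem[0x10]=0xc4, mem[0x0d]=0xf6, mem[0x04]=0xf6

MEM[0x10,0x0d,0x04] = c4 f6 f6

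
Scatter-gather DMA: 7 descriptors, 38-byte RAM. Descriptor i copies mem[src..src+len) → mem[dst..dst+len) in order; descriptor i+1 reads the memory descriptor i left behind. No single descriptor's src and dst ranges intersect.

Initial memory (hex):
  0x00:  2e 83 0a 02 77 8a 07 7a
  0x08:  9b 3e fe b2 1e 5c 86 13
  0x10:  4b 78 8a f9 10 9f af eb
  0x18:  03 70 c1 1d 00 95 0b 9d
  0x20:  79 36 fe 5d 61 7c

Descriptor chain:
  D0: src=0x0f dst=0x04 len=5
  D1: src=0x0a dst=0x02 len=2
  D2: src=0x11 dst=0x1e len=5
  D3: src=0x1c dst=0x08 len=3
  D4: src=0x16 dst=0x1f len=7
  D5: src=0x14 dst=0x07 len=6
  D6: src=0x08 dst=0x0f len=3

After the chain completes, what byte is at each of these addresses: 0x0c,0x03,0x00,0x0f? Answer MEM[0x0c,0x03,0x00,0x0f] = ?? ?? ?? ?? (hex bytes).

#0 dst[0x04+5] := {0x13,0x4b,0x78,0x8a,0xf9}
#1 dst[0x02+2] := {0xfe,0xb2}
#2 dst[0x1e+5] := {0x78,0x8a,0xf9,0x10,0x9f}
#3 dst[0x08+3] := {0x00,0x95,0x78}
#4 dst[0x1f+7] := {0xaf,0xeb,0x03,0x70,0xc1,0x1d,0x00}
#5 dst[0x07+6] := {0x10,0x9f,0xaf,0xeb,0x03,0x70}
#6 dst[0x0f+3] := {0x9f,0xaf,0xeb}
query mem[0x0c]=0x70, mem[0x03]=0xb2, mem[0x00]=0x2e, mem[0x0f]=0x9f

MEM[0x0c,0x03,0x00,0x0f] = 70 b2 2e 9f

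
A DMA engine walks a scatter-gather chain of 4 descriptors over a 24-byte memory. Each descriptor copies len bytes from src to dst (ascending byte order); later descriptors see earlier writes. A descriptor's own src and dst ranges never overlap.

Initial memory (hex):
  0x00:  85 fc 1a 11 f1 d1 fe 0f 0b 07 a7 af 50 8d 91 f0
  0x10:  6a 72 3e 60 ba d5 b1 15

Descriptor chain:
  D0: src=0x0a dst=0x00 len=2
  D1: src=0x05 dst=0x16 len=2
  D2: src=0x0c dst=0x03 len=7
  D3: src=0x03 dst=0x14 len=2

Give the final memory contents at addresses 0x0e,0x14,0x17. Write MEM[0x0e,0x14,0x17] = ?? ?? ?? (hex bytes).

D0: mem[0x00..0x01] <- [a7 af]
D1: mem[0x16..0x17] <- [d1 fe]
D2: mem[0x03..0x09] <- [50 8d 91 f0 6a 72 3e]
D3: mem[0x14..0x15] <- [50 8d]
query mem[0x0e]=0x91, mem[0x14]=0x50, mem[0x17]=0xfe

MEM[0x0e,0x14,0x17] = 91 50 fe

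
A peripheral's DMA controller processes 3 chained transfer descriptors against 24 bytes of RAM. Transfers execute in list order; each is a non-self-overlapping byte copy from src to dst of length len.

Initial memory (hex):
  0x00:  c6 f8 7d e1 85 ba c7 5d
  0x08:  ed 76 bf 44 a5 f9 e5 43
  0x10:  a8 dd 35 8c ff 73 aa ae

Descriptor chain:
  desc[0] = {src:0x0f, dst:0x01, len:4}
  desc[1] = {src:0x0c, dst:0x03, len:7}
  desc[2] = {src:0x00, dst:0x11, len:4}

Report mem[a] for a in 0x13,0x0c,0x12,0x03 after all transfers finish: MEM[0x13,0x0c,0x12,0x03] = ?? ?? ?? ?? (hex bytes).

#0 dst[0x01+4] := {0x43,0xa8,0xdd,0x35}
#1 dst[0x03+7] := {0xa5,0xf9,0xe5,0x43,0xa8,0xdd,0x35}
#2 dst[0x11+4] := {0xc6,0x43,0xa8,0xa5}
query mem[0x13]=0xa8, mem[0x0c]=0xa5, mem[0x12]=0x43, mem[0x03]=0xa5

MEM[0x13,0x0c,0x12,0x03] = a8 a5 43 a5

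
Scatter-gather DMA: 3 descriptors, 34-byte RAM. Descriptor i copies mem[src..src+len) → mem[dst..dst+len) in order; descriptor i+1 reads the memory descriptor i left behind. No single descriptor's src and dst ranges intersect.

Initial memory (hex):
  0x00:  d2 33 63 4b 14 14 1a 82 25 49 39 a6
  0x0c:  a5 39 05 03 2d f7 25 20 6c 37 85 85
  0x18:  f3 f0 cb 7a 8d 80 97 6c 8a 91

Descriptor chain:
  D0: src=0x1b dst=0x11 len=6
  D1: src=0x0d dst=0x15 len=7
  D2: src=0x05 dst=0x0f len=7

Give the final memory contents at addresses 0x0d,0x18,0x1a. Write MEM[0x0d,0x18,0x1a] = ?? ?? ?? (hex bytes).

MEM[0x0d,0x18,0x1a] = 39 2d 8d

#0 dst[0x11+6] := {0x7a,0x8d,0x80,0x97,0x6c,0x8a}
#1 dst[0x15+7] := {0x39,0x05,0x03,0x2d,0x7a,0x8d,0x80}
#2 dst[0x0f+7] := {0x14,0x1a,0x82,0x25,0x49,0x39,0xa6}
query mem[0x0d]=0x39, mem[0x18]=0x2d, mem[0x1a]=0x8d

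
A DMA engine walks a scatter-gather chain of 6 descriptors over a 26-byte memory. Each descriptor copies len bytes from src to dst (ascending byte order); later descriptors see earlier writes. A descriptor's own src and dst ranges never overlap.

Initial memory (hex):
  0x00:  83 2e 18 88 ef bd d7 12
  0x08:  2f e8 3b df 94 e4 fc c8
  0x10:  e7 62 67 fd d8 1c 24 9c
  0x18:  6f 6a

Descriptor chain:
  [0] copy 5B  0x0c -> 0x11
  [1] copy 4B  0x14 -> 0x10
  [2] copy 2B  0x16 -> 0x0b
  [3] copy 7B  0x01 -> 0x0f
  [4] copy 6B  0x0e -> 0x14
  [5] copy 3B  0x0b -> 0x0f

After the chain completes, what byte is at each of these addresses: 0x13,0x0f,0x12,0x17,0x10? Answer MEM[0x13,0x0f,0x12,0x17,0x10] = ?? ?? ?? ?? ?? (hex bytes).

MEM[0x13,0x0f,0x12,0x17,0x10] = bd 24 ef 88 9c

  after D0: wrote 5B at 0x11 = 94e4fcc8e7
  after D1: wrote 4B at 0x10 = c8e7249c
  after D2: wrote 2B at 0x0b = 249c
  after D3: wrote 7B at 0x0f = 2e1888efbdd712
  after D4: wrote 6B at 0x14 = fc2e1888efbd
  after D5: wrote 3B at 0x0f = 249ce4
query mem[0x13]=0xbd, mem[0x0f]=0x24, mem[0x12]=0xef, mem[0x17]=0x88, mem[0x10]=0x9c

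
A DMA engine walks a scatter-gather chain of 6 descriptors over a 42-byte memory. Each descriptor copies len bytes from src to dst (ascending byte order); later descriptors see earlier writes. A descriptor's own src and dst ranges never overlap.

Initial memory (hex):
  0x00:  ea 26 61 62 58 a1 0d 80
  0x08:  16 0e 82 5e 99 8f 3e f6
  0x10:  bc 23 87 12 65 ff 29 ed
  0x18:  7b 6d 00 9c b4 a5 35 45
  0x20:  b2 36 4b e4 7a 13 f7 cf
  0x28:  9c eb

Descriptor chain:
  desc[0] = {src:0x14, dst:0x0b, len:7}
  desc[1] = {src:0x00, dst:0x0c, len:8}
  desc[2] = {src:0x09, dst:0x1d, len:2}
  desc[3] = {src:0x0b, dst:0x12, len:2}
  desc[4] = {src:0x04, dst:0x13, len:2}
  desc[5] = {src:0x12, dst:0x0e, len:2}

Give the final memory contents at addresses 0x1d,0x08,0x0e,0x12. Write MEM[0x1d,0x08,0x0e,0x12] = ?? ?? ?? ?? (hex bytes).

#0 dst[0x0b+7] := {0x65,0xff,0x29,0xed,0x7b,0x6d,0x00}
#1 dst[0x0c+8] := {0xea,0x26,0x61,0x62,0x58,0xa1,0x0d,0x80}
#2 dst[0x1d+2] := {0x0e,0x82}
#3 dst[0x12+2] := {0x65,0xea}
#4 dst[0x13+2] := {0x58,0xa1}
#5 dst[0x0e+2] := {0x65,0x58}
query mem[0x1d]=0x0e, mem[0x08]=0x16, mem[0x0e]=0x65, mem[0x12]=0x65

MEM[0x1d,0x08,0x0e,0x12] = 0e 16 65 65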